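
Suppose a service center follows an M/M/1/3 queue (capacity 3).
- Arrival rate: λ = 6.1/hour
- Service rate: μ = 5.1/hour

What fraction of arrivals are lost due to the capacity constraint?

ρ = λ/μ = 6.1/5.1 = 1.1961
P₀ = (1-ρ)/(1-ρ^(K+1)) = (1-1.1961)/(1-1.1961^4) = -0.1961/-1.0468 = 0.1873
P_K = P₀×ρ^K = 0.18734 × 1.1961^3 = 0.18734 × 1.7112 = 0.3206
Blocking probability = 32.06%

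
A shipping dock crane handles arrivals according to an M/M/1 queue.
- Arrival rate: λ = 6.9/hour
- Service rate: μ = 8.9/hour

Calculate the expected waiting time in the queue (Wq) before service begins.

First, compute utilization: ρ = λ/μ = 6.9/8.9 = 0.7753
For M/M/1: Wq = λ/(μ(μ-λ))
Wq = 6.9/(8.9 × (8.9-6.9))
Wq = 6.9/(8.9 × 2.00)
Wq = 0.3876 hours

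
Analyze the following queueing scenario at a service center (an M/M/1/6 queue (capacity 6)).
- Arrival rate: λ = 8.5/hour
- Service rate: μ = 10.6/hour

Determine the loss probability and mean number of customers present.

ρ = λ/μ = 8.5/10.6 = 0.80189
P₀ = (1-ρ)/(1-ρ^(K+1)) = (1-0.80189)/(1-0.80189^7) = 0.1981/0.7868 = 0.2518
P_K = P₀×ρ^K = 0.2518 × 0.80189^6 = 0.2518 × 0.2659 = 0.06695
Blocking probability P_6 = 0.06695 (6.69%)
L = ρ[1 - (K+1)ρ^K + Kρ^(K+1)] / [(1-ρ)(1-ρ^(K+1))]
L = 0.80189 × (1 - 7×0.265882 + 6×0.213208) / ((1 - 0.80189) × (1 - 0.213208)) = 2.1508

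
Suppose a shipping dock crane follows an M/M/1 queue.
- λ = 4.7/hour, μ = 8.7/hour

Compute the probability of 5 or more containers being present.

ρ = λ/μ = 4.7/8.7 = 0.54023
P(N ≥ n) = ρⁿ
P(N ≥ 5) = 0.54023^5
P(N ≥ 5) = 0.04601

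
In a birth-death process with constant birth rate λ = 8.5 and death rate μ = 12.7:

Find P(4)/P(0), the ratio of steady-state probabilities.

For constant rates: P(n)/P(0) = (λ/μ)^n
P(4)/P(0) = (8.5/12.7)^4 = 0.6693^4 = 0.2007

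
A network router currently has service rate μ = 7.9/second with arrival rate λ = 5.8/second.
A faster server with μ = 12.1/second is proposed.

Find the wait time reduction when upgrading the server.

System 1: ρ₁ = 5.8/7.9 = 0.7342, W₁ = 1/(7.9-5.8) = 0.4762
System 2: ρ₂ = 5.8/12.1 = 0.4793, W₂ = 1/(12.1-5.8) = 0.1587
Improvement: (W₁-W₂)/W₁ = (0.4762-0.1587)/0.4762 = 66.67%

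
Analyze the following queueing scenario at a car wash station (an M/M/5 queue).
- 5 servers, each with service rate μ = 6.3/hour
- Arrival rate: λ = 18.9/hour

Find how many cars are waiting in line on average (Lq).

Traffic intensity: ρ = λ/(cμ) = 18.9/(5×6.3) = 0.6000
Since ρ = 0.6000 < 1, system is stable.
Offered load a = λ/μ = cρ = 18.9/6.3 = 3.0000
P₀ = [ Σₙ₌₀^4 aⁿ/n! + a^5/(5!(1-ρ)) ]⁻¹
Σ = a^0/0! + a^1/1! + a^2/2! + a^3/3! + a^4/4! = 1.0000 + 3.0000 + 4.5000 + 4.5000 + 3.3750 = 16.3750
a^5/(5!(1-ρ)) = 243.0000/(120 × 0.4000) = 5.0625
P₀ = 1/(16.3750 + 5.0625) = 0.04665
Lq = P₀·a^5·ρ / (5!(1-ρ)²) = 0.04665 × 243.0000 × 0.6000 / (120 × 0.1600) = 0.3542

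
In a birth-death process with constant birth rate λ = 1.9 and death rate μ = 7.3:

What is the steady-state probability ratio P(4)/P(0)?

For constant rates: P(n)/P(0) = (λ/μ)^n
P(4)/P(0) = (1.9/7.3)^4 = 0.26027^4 = 0.004589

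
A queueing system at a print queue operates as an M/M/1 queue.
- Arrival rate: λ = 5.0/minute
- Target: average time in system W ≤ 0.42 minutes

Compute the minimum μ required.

For M/M/1: W = 1/(μ-λ)
Need W ≤ 0.42, so 1/(μ-λ) ≤ 0.42
μ - λ ≥ 1/0.42 = 2.3810
μ ≥ 5.0 + 2.3810 = 7.3810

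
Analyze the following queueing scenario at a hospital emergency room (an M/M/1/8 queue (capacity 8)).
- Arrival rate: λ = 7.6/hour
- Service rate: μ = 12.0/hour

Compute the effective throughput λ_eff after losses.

ρ = λ/μ = 7.6/12.0 = 0.633333
P₀ = (1-ρ)/(1-ρ^(K+1)) = (1-0.633333)/(1-0.633333^9) = 0.3667/0.9836 = 0.3728
P_K = P₀×ρ^K = 0.37278 × 0.633333^8 = 0.37278 × 0.025886 = 0.009650
λ_eff = λ(1-P_K) = 7.6 × (1 - 0.009650) = 7.6 × 0.99035 = 7.5267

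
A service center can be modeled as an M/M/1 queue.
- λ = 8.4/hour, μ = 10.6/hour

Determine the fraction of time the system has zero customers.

ρ = λ/μ = 8.4/10.6 = 0.7925
P(0) = 1 - ρ = 1 - 0.7925 = 0.2075
The server is idle 20.75% of the time.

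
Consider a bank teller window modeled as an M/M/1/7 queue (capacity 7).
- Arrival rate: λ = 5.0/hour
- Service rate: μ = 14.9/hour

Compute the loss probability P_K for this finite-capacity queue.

ρ = λ/μ = 5.0/14.9 = 0.33557
P₀ = (1-ρ)/(1-ρ^(K+1)) = (1-0.33557)/(1-0.33557^8) = 0.6644/0.9998 = 0.6645
P_K = P₀×ρ^K = 0.6645 × 0.33557^7 = 0.6645 × 0.0004792 = 0.0003184
Blocking probability = 0.03184%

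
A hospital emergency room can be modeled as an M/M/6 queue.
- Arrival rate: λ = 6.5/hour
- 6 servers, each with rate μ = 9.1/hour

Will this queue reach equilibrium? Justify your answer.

Stability requires ρ = λ/(cμ) < 1
ρ = 6.5/(6 × 9.1) = 6.5/54.60 = 0.1190
Since 0.1190 < 1, the system is STABLE.
The servers are busy 11.90% of the time.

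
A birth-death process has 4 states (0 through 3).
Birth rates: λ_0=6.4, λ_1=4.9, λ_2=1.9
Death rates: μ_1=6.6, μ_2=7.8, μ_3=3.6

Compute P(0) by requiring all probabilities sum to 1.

Ratios P(n)/P(0) = (λ₀···λₙ₋₁)/(μ₁···μₙ):
P(1)/P(0) = (6.4)/(6.6) = 0.9697
P(2)/P(0) = (6.4×4.9)/(6.6×7.8) = 0.6092
P(3)/P(0) = (6.4×4.9×1.9)/(6.6×7.8×3.6) = 0.3215

Normalization: ∑ P(n) = 1
P(0) × (1.0000 + 0.9697 + 0.6092 + 0.3215) = 1
P(0) × 2.9004 = 1
P(0) = 1/2.9004 = 0.3448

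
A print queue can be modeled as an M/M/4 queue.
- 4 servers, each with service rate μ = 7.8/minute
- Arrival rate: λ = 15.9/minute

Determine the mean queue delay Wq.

Traffic intensity: ρ = λ/(cμ) = 15.9/(4×7.8) = 0.5096
Since ρ = 0.5096 < 1, system is stable.
Offered load a = λ/μ = cρ = 15.9/7.8 = 2.0385
P₀ = [ Σₙ₌₀^3 aⁿ/n! + a^4/(4!(1-ρ)) ]⁻¹
Σ = a^0/0! + a^1/1! + a^2/2! + a^3/3! = 1.0000 + 2.0385 + 2.0777 + 1.4117 = 6.5279
a^4/(4!(1-ρ)) = 17.2667/(24 × 0.4904) = 1.4671
P₀ = 1/(6.5279 + 1.4671) = 0.1251
Lq = P₀·a^4·ρ / (4!(1-ρ)²) = 0.1251 × 17.2667 × 0.5096 / (24 × 0.2405) = 0.1907
Wq = Lq/λ = 0.1907/15.9 = 0.01199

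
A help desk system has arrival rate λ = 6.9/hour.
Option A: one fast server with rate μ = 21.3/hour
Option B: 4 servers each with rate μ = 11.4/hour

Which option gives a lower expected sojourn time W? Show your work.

Option A: single server μ = 21.3 (M/M/1)
  ρ_A = 6.9/21.3 = 0.3239
  W_A = 1/(μ-λ) = 1/(21.3-6.9) = 1/14.40 = 0.06944

Option B: 4 servers μ = 11.4 (M/M/4)
  ρ_B = λ/(cμ) = 6.9/(4×11.4) = 0.1513
  Offered load a = λ/μ = cρ = 6.9/11.4 = 0.6053
  P₀ = [ Σₙ₌₀^3 aⁿ/n! + a^4/(4!(1-ρ)) ]⁻¹
  Σ = a^0/0! + a^1/1! + a^2/2! + a^3/3! = 1.0000 + 0.60526 + 0.18317 + 0.036956 = 1.8254
  a^4/(4!(1-ρ)) = 0.1342/(24 × 0.8487) = 0.006589
  P₀ = 1/(1.8254 + 0.006589) = 0.5459
  Lq = P₀·a^4·ρ / (4!(1-ρ)²) = 0.54586 × 0.13421 × 0.15132 / (24 × 0.72026) = 0.0006413
  Wq_B = Lq/λ = 0.0006413/6.9 = 0.00009294
  W_B = Wq_B + 1/μ = 0.00009294 + 0.08772 = 0.08781

Since W_A = 0.06944 < W_B = 0.08781, Option A (single fast server) has the shorter time in system.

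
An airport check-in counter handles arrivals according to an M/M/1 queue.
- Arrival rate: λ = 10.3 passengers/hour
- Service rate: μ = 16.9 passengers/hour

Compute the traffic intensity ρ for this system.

Server utilization: ρ = λ/μ
ρ = 10.3/16.9 = 0.6095
The server is busy 60.95% of the time.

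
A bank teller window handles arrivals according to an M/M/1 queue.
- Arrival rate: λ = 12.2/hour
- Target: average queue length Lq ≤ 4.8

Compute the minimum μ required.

For M/M/1: Lq = λ²/(μ(μ-λ))
Need Lq ≤ 4.8, i.e. μ(μ-λ) ≥ λ²/4.8
μ² - 12.2μ - 148.84/4.8 ≥ 0  →  μ² - 12.2μ - 31.00833 ≥ 0
Quadratic formula (positive root): μ = [λ + √(λ² + 4×31.00833)]/2
Discriminant: 148.84 + 4×31.00833 = 272.8733, √272.8733 = 16.5189
μ ≥ (12.2 + 16.5189)/2 = 14.3594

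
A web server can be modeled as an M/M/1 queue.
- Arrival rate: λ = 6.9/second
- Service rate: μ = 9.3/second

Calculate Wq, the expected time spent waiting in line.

First, compute utilization: ρ = λ/μ = 6.9/9.3 = 0.7419
For M/M/1: Wq = λ/(μ(μ-λ))
Wq = 6.9/(9.3 × (9.3-6.9))
Wq = 6.9/(9.3 × 2.40)
Wq = 0.3091 seconds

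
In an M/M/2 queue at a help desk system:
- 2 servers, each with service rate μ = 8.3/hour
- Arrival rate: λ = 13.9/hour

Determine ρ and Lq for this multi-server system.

Traffic intensity: ρ = λ/(cμ) = 13.9/(2×8.3) = 0.8373
Since ρ = 0.8373 < 1, system is stable.
Offered load a = λ/μ = cρ = 13.9/8.3 = 1.6747
P₀ = [ Σₙ₌₀^1 aⁿ/n! + a^2/(2!(1-ρ)) ]⁻¹
Σ = a^0/0! + a^1/1! = 1.0000 + 1.6747 = 2.6747
a^2/(2!(1-ρ)) = 2.8046/(2 × 0.16265) = 8.6216
P₀ = 1/(2.6747 + 8.6216) = 0.08852
Lq = P₀·a^2·ρ / (2!(1-ρ)²) = 0.088525 × 2.8046 × 0.83735 / (2 × 0.026455) = 3.9292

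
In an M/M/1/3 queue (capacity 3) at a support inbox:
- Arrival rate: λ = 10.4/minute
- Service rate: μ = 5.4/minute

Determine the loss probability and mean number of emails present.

ρ = λ/μ = 10.4/5.4 = 1.92593
P₀ = (1-ρ)/(1-ρ^(K+1)) = (1-1.92593)/(1-1.92593^4) = -0.92593/-12.7582 = 0.07258
P_K = P₀×ρ^K = 0.07258 × 1.92593^3 = 0.07258 × 7.1437 = 0.5185
Blocking probability P_3 = 0.5185 (51.85%)
L = ρ[1 - (K+1)ρ^K + Kρ^(K+1)] / [(1-ρ)(1-ρ^(K+1))]
L = 1.92593 × (1 - 4×7.1437 + 3×13.7582) / ((1 - 1.92593) × (1 - 13.7582)) = 2.2335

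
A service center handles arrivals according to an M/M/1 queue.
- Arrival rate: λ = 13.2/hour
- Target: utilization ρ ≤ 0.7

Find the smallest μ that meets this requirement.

ρ = λ/μ, so μ = λ/ρ
μ ≥ 13.2/0.7 = 18.8571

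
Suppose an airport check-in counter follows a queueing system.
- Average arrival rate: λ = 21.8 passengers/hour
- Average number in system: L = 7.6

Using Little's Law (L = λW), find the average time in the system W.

Little's Law: L = λW, so W = L/λ
W = 7.6/21.8 = 0.3486 hours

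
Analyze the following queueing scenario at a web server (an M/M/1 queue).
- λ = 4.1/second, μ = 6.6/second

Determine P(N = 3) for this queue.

ρ = λ/μ = 4.1/6.6 = 0.62121
P(n) = (1-ρ)ρⁿ
P(3) = (1-0.62121) × 0.62121^3
P(3) = 0.37879 × 0.23973
P(3) = 0.09081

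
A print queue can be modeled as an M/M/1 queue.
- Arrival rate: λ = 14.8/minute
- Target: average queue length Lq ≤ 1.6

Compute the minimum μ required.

For M/M/1: Lq = λ²/(μ(μ-λ))
Need Lq ≤ 1.6, i.e. μ(μ-λ) ≥ λ²/1.6
μ² - 14.8μ - 219.04/1.6 ≥ 0  →  μ² - 14.8μ - 136.9000 ≥ 0
Quadratic formula (positive root): μ = [λ + √(λ² + 4×136.9000)]/2
Discriminant: 219.04 + 4×136.9000 = 766.6400, √766.6400 = 27.68826
μ ≥ (14.8 + 27.68826)/2 = 21.2441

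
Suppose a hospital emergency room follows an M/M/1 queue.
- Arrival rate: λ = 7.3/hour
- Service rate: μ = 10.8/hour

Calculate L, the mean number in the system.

ρ = λ/μ = 7.3/10.8 = 0.6759
For M/M/1: L = λ/(μ-λ)
L = 7.3/(10.8-7.3) = 7.3/3.50
L = 2.0857 patients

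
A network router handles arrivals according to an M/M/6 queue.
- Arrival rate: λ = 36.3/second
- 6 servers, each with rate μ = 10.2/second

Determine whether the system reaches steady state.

Stability requires ρ = λ/(cμ) < 1
ρ = 36.3/(6 × 10.2) = 36.3/61.20 = 0.5931
Since 0.5931 < 1, the system is STABLE.
The servers are busy 59.31% of the time.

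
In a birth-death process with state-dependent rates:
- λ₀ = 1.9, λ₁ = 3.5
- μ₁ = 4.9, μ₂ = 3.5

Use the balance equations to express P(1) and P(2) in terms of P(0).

Balance equations:
State 0: λ₀P₀ = μ₁P₁ → P₁ = (λ₀/μ₁)P₀ = (1.9/4.9)P₀ = 0.3878P₀
State 1: P₂ = (λ₀λ₁)/(μ₁μ₂)P₀ = (1.9×3.5)/(4.9×3.5)P₀ = 0.3878P₀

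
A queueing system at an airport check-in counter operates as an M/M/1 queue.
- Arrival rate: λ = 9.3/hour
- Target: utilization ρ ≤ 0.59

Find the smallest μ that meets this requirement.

ρ = λ/μ, so μ = λ/ρ
μ ≥ 9.3/0.59 = 15.7627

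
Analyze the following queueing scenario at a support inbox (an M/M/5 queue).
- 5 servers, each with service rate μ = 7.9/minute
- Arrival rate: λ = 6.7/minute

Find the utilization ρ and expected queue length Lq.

Traffic intensity: ρ = λ/(cμ) = 6.7/(5×7.9) = 0.1696
Since ρ = 0.1696 < 1, system is stable.
Offered load a = λ/μ = cρ = 6.7/7.9 = 0.8481
P₀ = [ Σₙ₌₀^4 aⁿ/n! + a^5/(5!(1-ρ)) ]⁻¹
Σ = a^0/0! + a^1/1! + a^2/2! + a^3/3! + a^4/4! = 1.0000 + 0.8481 + 0.3596 + 0.1017 + 0.02156 = 2.3310
a^5/(5!(1-ρ)) = 0.43877/(120 × 0.83038) = 0.004403
P₀ = 1/(2.3310 + 0.004403) = 0.4282
Lq = P₀·a^5·ρ / (5!(1-ρ)²) = 0.4282 × 0.4388 × 0.1696 / (120 × 0.6895) = 0.0003851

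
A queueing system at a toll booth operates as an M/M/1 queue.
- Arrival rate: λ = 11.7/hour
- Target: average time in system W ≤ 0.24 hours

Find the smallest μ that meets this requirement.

For M/M/1: W = 1/(μ-λ)
Need W ≤ 0.24, so 1/(μ-λ) ≤ 0.24
μ - λ ≥ 1/0.24 = 4.1667
μ ≥ 11.7 + 4.1667 = 15.8667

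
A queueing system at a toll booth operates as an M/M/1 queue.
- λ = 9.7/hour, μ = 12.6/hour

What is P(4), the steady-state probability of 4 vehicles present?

ρ = λ/μ = 9.7/12.6 = 0.7698
P(n) = (1-ρ)ρⁿ
P(4) = (1-0.7698) × 0.7698^4
P(4) = 0.23020 × 0.35117
P(4) = 0.08084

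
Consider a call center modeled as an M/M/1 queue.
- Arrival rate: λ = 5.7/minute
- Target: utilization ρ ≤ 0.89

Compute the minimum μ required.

ρ = λ/μ, so μ = λ/ρ
μ ≥ 5.7/0.89 = 6.4045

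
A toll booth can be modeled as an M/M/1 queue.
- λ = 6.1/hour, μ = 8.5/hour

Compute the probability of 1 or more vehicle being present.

ρ = λ/μ = 6.1/8.5 = 0.7176
P(N ≥ n) = ρⁿ
P(N ≥ 1) = 0.7176^1
P(N ≥ 1) = 0.7176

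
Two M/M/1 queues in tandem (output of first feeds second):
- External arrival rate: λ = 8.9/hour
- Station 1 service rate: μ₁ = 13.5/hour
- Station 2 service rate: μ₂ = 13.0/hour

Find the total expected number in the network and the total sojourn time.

By Jackson's theorem, each station behaves as independent M/M/1.
Station 1: ρ₁ = 8.9/13.5 = 0.6593, L₁ = ρ₁/(1-ρ₁) = λ/(μ₁-λ) = 8.9/4.60 = 1.9348
Station 2: ρ₂ = 8.9/13.0 = 0.6846, L₂ = ρ₂/(1-ρ₂) = λ/(μ₂-λ) = 8.9/4.10 = 2.1707
Total: L = L₁ + L₂ = 1.9348 + 2.1707 = 4.1055
W = L/λ = 4.1055/8.9 = 0.4613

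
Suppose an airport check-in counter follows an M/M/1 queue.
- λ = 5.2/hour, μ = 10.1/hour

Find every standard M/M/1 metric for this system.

Step 1: ρ = λ/μ = 5.2/10.1 = 0.5149
Step 2: L = λ/(μ-λ) = 5.2/4.90 = 1.0612
Step 3: Lq = λ²/(μ(μ-λ)) = 27.04/(10.1×4.90) = 0.5464
Step 4: W = 1/(μ-λ) = 1/4.90 = 0.20408
Step 5: Wq = λ/(μ(μ-λ)) = 5.2/(10.1×4.90) = 0.1051
Step 6: P(0) = 1-ρ = 0.4851
Verify: L = λW = 5.2×0.20408 = 1.0612 ✔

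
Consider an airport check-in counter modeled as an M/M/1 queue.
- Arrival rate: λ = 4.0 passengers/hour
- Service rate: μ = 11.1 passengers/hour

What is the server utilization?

Server utilization: ρ = λ/μ
ρ = 4.0/11.1 = 0.3604
The server is busy 36.04% of the time.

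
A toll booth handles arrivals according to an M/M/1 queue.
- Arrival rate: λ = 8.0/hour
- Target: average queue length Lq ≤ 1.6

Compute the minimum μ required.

For M/M/1: Lq = λ²/(μ(μ-λ))
Need Lq ≤ 1.6, i.e. μ(μ-λ) ≥ λ²/1.6
μ² - 8.0μ - 64.00/1.6 ≥ 0  →  μ² - 8.0μ - 40.0000 ≥ 0
Quadratic formula (positive root): μ = [λ + √(λ² + 4×40.0000)]/2
Discriminant: 64.00 + 4×40.0000 = 224.0000, √224.0000 = 14.9666
μ ≥ (8.0 + 14.9666)/2 = 11.4833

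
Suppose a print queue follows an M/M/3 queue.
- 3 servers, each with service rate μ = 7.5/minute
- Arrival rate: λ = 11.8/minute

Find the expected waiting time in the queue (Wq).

Traffic intensity: ρ = λ/(cμ) = 11.8/(3×7.5) = 0.5244
Since ρ = 0.5244 < 1, system is stable.
Offered load a = λ/μ = cρ = 11.8/7.5 = 1.5733
P₀ = [ Σₙ₌₀^2 aⁿ/n! + a^3/(3!(1-ρ)) ]⁻¹
Σ = a^0/0! + a^1/1! + a^2/2! = 1.0000 + 1.5733 + 1.2377 = 3.8110
a^3/(3!(1-ρ)) = 3.8946/(6 × 0.47556) = 1.3649
P₀ = 1/(3.8110 + 1.3649) = 0.1932
Lq = P₀·a^3·ρ / (3!(1-ρ)²) = 0.19320 × 3.8946 × 0.52444 / (6 × 0.22615) = 0.2908
Wq = Lq/λ = 0.29082/11.8 = 0.02465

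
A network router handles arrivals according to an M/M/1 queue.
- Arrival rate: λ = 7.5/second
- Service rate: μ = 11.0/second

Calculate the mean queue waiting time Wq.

First, compute utilization: ρ = λ/μ = 7.5/11.0 = 0.6818
For M/M/1: Wq = λ/(μ(μ-λ))
Wq = 7.5/(11.0 × (11.0-7.5))
Wq = 7.5/(11.0 × 3.50)
Wq = 0.1948 seconds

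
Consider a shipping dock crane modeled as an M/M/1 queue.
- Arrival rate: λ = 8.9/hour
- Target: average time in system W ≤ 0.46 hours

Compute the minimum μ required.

For M/M/1: W = 1/(μ-λ)
Need W ≤ 0.46, so 1/(μ-λ) ≤ 0.46
μ - λ ≥ 1/0.46 = 2.1739
μ ≥ 8.9 + 2.1739 = 11.0739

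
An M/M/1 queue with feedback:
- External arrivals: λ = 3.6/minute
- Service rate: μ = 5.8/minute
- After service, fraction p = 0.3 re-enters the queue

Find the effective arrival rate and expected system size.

Effective arrival rate: λ_eff = λ/(1-p) = 3.6/(1-0.3) = 3.6/0.70 = 5.1429
ρ = λ_eff/μ = 5.1429/5.8 = 0.8867
L = ρ/(1-ρ) = 0.8867/(1-0.8867) = 7.8261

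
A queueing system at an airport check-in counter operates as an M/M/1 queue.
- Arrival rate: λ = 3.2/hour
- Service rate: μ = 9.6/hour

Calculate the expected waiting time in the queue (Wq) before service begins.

First, compute utilization: ρ = λ/μ = 3.2/9.6 = 0.3333
For M/M/1: Wq = λ/(μ(μ-λ))
Wq = 3.2/(9.6 × (9.6-3.2))
Wq = 3.2/(9.6 × 6.40)
Wq = 0.05208 hours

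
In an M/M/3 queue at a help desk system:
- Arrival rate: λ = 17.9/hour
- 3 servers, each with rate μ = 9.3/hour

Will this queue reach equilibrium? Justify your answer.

Stability requires ρ = λ/(cμ) < 1
ρ = 17.9/(3 × 9.3) = 17.9/27.90 = 0.6416
Since 0.6416 < 1, the system is STABLE.
The servers are busy 64.16% of the time.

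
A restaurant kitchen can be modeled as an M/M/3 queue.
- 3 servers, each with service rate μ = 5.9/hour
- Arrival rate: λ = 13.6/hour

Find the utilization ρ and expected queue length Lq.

Traffic intensity: ρ = λ/(cμ) = 13.6/(3×5.9) = 0.7684
Since ρ = 0.7684 < 1, system is stable.
Offered load a = λ/μ = cρ = 13.6/5.9 = 2.3051
P₀ = [ Σₙ₌₀^2 aⁿ/n! + a^3/(3!(1-ρ)) ]⁻¹
Σ = a^0/0! + a^1/1! + a^2/2! = 1.0000 + 2.3051 + 2.6567 = 5.9618
a^3/(3!(1-ρ)) = 12.2479/(6 × 0.23164) = 8.8125
P₀ = 1/(5.9618 + 8.8125) = 0.06769
Lq = P₀·a^3·ρ / (3!(1-ρ)²) = 0.067685 × 12.2479 × 0.76836 / (6 × 0.053656) = 1.9786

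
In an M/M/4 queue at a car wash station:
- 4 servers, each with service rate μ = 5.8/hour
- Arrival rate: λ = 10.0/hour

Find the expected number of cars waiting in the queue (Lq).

Traffic intensity: ρ = λ/(cμ) = 10.0/(4×5.8) = 0.4310
Since ρ = 0.4310 < 1, system is stable.
Offered load a = λ/μ = cρ = 10.0/5.8 = 1.7241
P₀ = [ Σₙ₌₀^3 aⁿ/n! + a^4/(4!(1-ρ)) ]⁻¹
Σ = a^0/0! + a^1/1! + a^2/2! + a^3/3! = 1.00000 + 1.72414 + 1.48633 + 0.854210 = 5.0647
a^4/(4!(1-ρ)) = 8.8367/(24 × 0.5690) = 0.6471
P₀ = 1/(5.0647 + 0.6471) = 0.1751
Lq = P₀·a^4·ρ / (4!(1-ρ)²) = 0.17508 × 8.8367 × 0.43103 / (24 × 0.32372) = 0.08583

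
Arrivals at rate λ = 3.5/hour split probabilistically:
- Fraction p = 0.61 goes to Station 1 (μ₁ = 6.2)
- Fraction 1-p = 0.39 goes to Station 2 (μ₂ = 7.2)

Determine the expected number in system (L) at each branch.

Effective rates: λ₁ = 3.5×0.61 = 2.135, λ₂ = 3.5×0.39 = 1.365
Station 1: ρ₁ = 2.135/6.2 = 0.34435, L₁ = ρ₁/(1-ρ₁) = 0.34435/(1-0.34435) = 0.5252
Station 2: ρ₂ = 1.365/7.2 = 0.18958, L₂ = ρ₂/(1-ρ₂) = 0.18958/(1-0.18958) = 0.2339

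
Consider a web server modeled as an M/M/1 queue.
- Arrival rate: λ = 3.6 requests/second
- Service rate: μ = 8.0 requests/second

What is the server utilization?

Server utilization: ρ = λ/μ
ρ = 3.6/8.0 = 0.4500
The server is busy 45.00% of the time.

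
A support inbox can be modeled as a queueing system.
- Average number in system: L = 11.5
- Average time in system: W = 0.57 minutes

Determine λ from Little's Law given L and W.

Little's Law: L = λW, so λ = L/W
λ = 11.5/0.57 = 20.1754 emails/minute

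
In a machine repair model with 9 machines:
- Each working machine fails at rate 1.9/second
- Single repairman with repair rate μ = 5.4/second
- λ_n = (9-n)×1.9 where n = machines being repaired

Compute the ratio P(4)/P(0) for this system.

P(4)/P(0) = ∏_{i=0}^{4-1} λ_i/μ_{i+1}
= (9-0)×1.9/5.4 × (9-1)×1.9/5.4 × (9-2)×1.9/5.4 × (9-3)×1.9/5.4
= 46.3469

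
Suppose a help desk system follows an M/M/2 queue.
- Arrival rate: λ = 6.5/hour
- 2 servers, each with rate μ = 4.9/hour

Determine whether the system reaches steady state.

Stability requires ρ = λ/(cμ) < 1
ρ = 6.5/(2 × 4.9) = 6.5/9.80 = 0.6633
Since 0.6633 < 1, the system is STABLE.
The servers are busy 66.33% of the time.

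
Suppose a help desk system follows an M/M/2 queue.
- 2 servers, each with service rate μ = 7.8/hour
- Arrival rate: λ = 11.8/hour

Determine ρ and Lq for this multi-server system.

Traffic intensity: ρ = λ/(cμ) = 11.8/(2×7.8) = 0.7564
Since ρ = 0.7564 < 1, system is stable.
Offered load a = λ/μ = cρ = 11.8/7.8 = 1.5128
P₀ = [ Σₙ₌₀^1 aⁿ/n! + a^2/(2!(1-ρ)) ]⁻¹
Σ = a^0/0! + a^1/1! = 1.0000 + 1.5128 = 2.5128
a^2/(2!(1-ρ)) = 2.28863/(2 × 0.243590) = 4.6977
P₀ = 1/(2.5128 + 4.6977) = 0.1387
Lq = P₀·a^2·ρ / (2!(1-ρ)²) = 0.1387 × 2.2886 × 0.7564 / (2 × 0.05934) = 2.0231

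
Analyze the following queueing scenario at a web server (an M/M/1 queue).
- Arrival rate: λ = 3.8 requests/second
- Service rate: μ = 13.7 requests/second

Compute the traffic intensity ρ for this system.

Server utilization: ρ = λ/μ
ρ = 3.8/13.7 = 0.2774
The server is busy 27.74% of the time.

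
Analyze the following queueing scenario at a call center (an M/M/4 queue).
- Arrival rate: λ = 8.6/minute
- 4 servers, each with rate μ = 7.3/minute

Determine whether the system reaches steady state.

Stability requires ρ = λ/(cμ) < 1
ρ = 8.6/(4 × 7.3) = 8.6/29.20 = 0.2945
Since 0.2945 < 1, the system is STABLE.
The servers are busy 29.45% of the time.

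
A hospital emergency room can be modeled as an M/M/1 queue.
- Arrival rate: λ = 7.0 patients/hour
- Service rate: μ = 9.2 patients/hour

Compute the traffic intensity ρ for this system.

Server utilization: ρ = λ/μ
ρ = 7.0/9.2 = 0.7609
The server is busy 76.09% of the time.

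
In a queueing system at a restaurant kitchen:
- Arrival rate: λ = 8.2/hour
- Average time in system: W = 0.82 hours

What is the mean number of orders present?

Little's Law: L = λW
L = 8.2 × 0.82 = 6.7240 orders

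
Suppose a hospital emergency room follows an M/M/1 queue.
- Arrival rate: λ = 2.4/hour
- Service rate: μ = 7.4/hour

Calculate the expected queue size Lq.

ρ = λ/μ = 2.4/7.4 = 0.3243
For M/M/1: Lq = λ²/(μ(μ-λ))
Lq = 5.76/(7.4 × 5.00)
Lq = 0.1557 patients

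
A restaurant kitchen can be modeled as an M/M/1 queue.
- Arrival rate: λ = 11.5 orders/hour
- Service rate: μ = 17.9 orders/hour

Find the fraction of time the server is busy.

Server utilization: ρ = λ/μ
ρ = 11.5/17.9 = 0.6425
The server is busy 64.25% of the time.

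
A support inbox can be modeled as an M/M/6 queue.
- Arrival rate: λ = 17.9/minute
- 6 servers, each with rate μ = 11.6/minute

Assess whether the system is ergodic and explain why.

Stability requires ρ = λ/(cμ) < 1
ρ = 17.9/(6 × 11.6) = 17.9/69.60 = 0.2572
Since 0.2572 < 1, the system is STABLE.
The servers are busy 25.72% of the time.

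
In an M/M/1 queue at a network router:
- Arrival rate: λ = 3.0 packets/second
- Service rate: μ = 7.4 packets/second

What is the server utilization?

Server utilization: ρ = λ/μ
ρ = 3.0/7.4 = 0.4054
The server is busy 40.54% of the time.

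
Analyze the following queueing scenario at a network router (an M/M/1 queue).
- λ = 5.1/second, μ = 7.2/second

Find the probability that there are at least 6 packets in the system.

ρ = λ/μ = 5.1/7.2 = 0.7083
P(N ≥ n) = ρⁿ
P(N ≥ 6) = 0.7083^6
P(N ≥ 6) = 0.1263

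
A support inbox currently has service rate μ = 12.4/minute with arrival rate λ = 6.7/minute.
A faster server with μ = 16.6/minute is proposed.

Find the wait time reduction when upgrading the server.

System 1: ρ₁ = 6.7/12.4 = 0.5403, W₁ = 1/(12.4-6.7) = 0.1754
System 2: ρ₂ = 6.7/16.6 = 0.4036, W₂ = 1/(16.6-6.7) = 0.1010
Improvement: (W₁-W₂)/W₁ = (0.1754-0.1010)/0.1754 = 42.42%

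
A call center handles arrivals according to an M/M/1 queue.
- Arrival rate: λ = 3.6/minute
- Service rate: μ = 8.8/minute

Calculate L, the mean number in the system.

ρ = λ/μ = 3.6/8.8 = 0.4091
For M/M/1: L = λ/(μ-λ)
L = 3.6/(8.8-3.6) = 3.6/5.20
L = 0.6923 calls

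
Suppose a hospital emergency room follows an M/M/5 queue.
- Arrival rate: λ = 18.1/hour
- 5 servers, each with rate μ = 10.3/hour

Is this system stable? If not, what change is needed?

Stability requires ρ = λ/(cμ) < 1
ρ = 18.1/(5 × 10.3) = 18.1/51.50 = 0.3515
Since 0.3515 < 1, the system is STABLE.
The servers are busy 35.15% of the time.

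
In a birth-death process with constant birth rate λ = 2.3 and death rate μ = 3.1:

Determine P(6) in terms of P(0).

For constant rates: P(n)/P(0) = (λ/μ)^n
P(6)/P(0) = (2.3/3.1)^6 = 0.7419^6 = 0.1668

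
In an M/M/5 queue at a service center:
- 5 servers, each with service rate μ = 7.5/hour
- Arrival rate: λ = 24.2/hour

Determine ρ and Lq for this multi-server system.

Traffic intensity: ρ = λ/(cμ) = 24.2/(5×7.5) = 0.6453
Since ρ = 0.6453 < 1, system is stable.
Offered load a = λ/μ = cρ = 24.2/7.5 = 3.2267
P₀ = [ Σₙ₌₀^4 aⁿ/n! + a^5/(5!(1-ρ)) ]⁻¹
Σ = a^0/0! + a^1/1! + a^2/2! + a^3/3! + a^4/4! = 1.0000 + 3.2267 + 5.2057 + 5.5990 + 4.5165 = 19.5479
a^5/(5!(1-ρ)) = 349.7603/(120 × 0.3546667) = 8.2181
P₀ = 1/(19.5479 + 8.2181) = 0.03602
Lq = P₀·a^5·ρ / (5!(1-ρ)²) = 0.03602 × 349.7603 × 0.6453 / (120 × 0.1258) = 0.5385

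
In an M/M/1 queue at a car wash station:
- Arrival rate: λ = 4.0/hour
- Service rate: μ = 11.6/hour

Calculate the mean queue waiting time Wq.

First, compute utilization: ρ = λ/μ = 4.0/11.6 = 0.3448
For M/M/1: Wq = λ/(μ(μ-λ))
Wq = 4.0/(11.6 × (11.6-4.0))
Wq = 4.0/(11.6 × 7.60)
Wq = 0.04537 hours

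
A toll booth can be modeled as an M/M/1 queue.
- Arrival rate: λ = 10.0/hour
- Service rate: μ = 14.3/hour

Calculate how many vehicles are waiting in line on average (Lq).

ρ = λ/μ = 10.0/14.3 = 0.6993
For M/M/1: Lq = λ²/(μ(μ-λ))
Lq = 100.00/(14.3 × 4.30)
Lq = 1.6263 vehicles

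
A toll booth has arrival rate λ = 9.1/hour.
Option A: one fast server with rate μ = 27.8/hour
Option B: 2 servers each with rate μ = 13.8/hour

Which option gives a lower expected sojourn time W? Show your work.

Option A: single server μ = 27.8 (M/M/1)
  ρ_A = 9.1/27.8 = 0.3273
  W_A = 1/(μ-λ) = 1/(27.8-9.1) = 1/18.70 = 0.05348

Option B: 2 servers μ = 13.8 (M/M/2)
  ρ_B = λ/(cμ) = 9.1/(2×13.8) = 0.3297
  Offered load a = λ/μ = cρ = 9.1/13.8 = 0.6594
  P₀ = [ Σₙ₌₀^1 aⁿ/n! + a^2/(2!(1-ρ)) ]⁻¹
  Σ = a^0/0! + a^1/1! = 1.0000 + 0.6594 = 1.6594
  a^2/(2!(1-ρ)) = 0.43484/(2 × 0.67029) = 0.3244
  P₀ = 1/(1.6594 + 0.3244) = 0.5041
  Lq = P₀·a^2·ρ / (2!(1-ρ)²) = 0.50409 × 0.43484 × 0.32971 / (2 × 0.44929) = 0.08043
  Wq_B = Lq/λ = 0.08043/9.1 = 0.008838
  W_B = Wq_B + 1/μ = 0.008838 + 0.07246 = 0.08130

Since W_A = 0.05348 < W_B = 0.08130, Option A (single fast server) has the shorter time in system.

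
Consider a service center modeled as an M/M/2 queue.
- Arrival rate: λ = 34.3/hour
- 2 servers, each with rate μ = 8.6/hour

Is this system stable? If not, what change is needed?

Stability requires ρ = λ/(cμ) < 1
ρ = 34.3/(2 × 8.6) = 34.3/17.20 = 1.9942
Since 1.9942 ≥ 1, the system is UNSTABLE.
Need c > λ/μ = 34.3/8.6 = 3.99.
Minimum servers needed: c = 4.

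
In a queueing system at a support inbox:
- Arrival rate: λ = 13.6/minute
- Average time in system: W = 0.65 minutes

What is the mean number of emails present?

Little's Law: L = λW
L = 13.6 × 0.65 = 8.8400 emails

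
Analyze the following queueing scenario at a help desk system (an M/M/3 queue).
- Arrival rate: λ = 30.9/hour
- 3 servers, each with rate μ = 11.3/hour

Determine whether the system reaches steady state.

Stability requires ρ = λ/(cμ) < 1
ρ = 30.9/(3 × 11.3) = 30.9/33.90 = 0.9115
Since 0.9115 < 1, the system is STABLE.
The servers are busy 91.15% of the time.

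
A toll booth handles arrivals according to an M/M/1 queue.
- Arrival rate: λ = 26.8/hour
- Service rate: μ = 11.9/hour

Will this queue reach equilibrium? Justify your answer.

Stability requires ρ = λ/(cμ) < 1
ρ = 26.8/(1 × 11.9) = 26.8/11.90 = 2.2521
Since 2.2521 ≥ 1, the system is UNSTABLE.
Queue grows without bound. Need μ > λ = 26.8.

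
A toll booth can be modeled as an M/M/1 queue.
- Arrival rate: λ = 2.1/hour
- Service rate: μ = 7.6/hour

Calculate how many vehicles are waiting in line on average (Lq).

ρ = λ/μ = 2.1/7.6 = 0.2763
For M/M/1: Lq = λ²/(μ(μ-λ))
Lq = 4.41/(7.6 × 5.50)
Lq = 0.1055 vehicles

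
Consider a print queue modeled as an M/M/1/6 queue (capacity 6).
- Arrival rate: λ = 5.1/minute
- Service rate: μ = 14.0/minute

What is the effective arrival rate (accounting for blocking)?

ρ = λ/μ = 5.1/14.0 = 0.36429
P₀ = (1-ρ)/(1-ρ^(K+1)) = (1-0.36429)/(1-0.36429^7) = 0.6357/0.9991 = 0.6363
P_K = P₀×ρ^K = 0.6363 × 0.36429^6 = 0.6363 × 0.002337 = 0.001487
λ_eff = λ(1-P_K) = 5.1 × (1 - 0.001487) = 5.1 × 0.99851 = 5.0924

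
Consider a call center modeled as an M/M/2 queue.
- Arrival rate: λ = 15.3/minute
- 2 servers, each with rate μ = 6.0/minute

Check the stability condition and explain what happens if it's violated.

Stability requires ρ = λ/(cμ) < 1
ρ = 15.3/(2 × 6.0) = 15.3/12.00 = 1.2750
Since 1.2750 ≥ 1, the system is UNSTABLE.
Need c > λ/μ = 15.3/6.0 = 2.55.
Minimum servers needed: c = 3.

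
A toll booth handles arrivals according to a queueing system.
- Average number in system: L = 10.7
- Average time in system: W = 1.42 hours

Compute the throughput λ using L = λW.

Little's Law: L = λW, so λ = L/W
λ = 10.7/1.42 = 7.5352 vehicles/hour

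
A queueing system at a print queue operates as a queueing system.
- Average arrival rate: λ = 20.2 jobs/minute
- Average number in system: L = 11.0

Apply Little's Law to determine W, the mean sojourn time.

Little's Law: L = λW, so W = L/λ
W = 11.0/20.2 = 0.5446 minutes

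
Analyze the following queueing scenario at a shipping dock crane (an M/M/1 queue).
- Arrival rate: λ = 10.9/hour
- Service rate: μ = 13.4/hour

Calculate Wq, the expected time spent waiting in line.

First, compute utilization: ρ = λ/μ = 10.9/13.4 = 0.8134
For M/M/1: Wq = λ/(μ(μ-λ))
Wq = 10.9/(13.4 × (13.4-10.9))
Wq = 10.9/(13.4 × 2.50)
Wq = 0.3254 hours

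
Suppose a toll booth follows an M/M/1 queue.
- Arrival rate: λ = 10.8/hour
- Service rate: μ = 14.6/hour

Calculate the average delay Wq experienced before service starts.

First, compute utilization: ρ = λ/μ = 10.8/14.6 = 0.7397
For M/M/1: Wq = λ/(μ(μ-λ))
Wq = 10.8/(14.6 × (14.6-10.8))
Wq = 10.8/(14.6 × 3.80)
Wq = 0.1947 hours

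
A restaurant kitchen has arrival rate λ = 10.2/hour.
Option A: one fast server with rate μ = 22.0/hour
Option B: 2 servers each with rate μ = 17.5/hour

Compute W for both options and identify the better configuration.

Option A: single server μ = 22.0 (M/M/1)
  ρ_A = 10.2/22.0 = 0.4636
  W_A = 1/(μ-λ) = 1/(22.0-10.2) = 1/11.80 = 0.08475

Option B: 2 servers μ = 17.5 (M/M/2)
  ρ_B = λ/(cμ) = 10.2/(2×17.5) = 0.2914
  Offered load a = λ/μ = cρ = 10.2/17.5 = 0.5829
  P₀ = [ Σₙ₌₀^1 aⁿ/n! + a^2/(2!(1-ρ)) ]⁻¹
  Σ = a^0/0! + a^1/1! = 1.0000 + 0.5829 = 1.5829
  a^2/(2!(1-ρ)) = 0.3397/(2 × 0.7086) = 0.2397
  P₀ = 1/(1.5829 + 0.2397) = 0.5487
  Lq = P₀·a^2·ρ / (2!(1-ρ)²) = 0.54867 × 0.33972 × 0.29143 / (2 × 0.50207) = 0.05410
  Wq_B = Lq/λ = 0.054097/10.2 = 0.0053036
  W_B = Wq_B + 1/μ = 0.0053036 + 0.057143 = 0.06245

Since W_B = 0.06245 < W_A = 0.08475, Option B (multiple servers) has the shorter time in system.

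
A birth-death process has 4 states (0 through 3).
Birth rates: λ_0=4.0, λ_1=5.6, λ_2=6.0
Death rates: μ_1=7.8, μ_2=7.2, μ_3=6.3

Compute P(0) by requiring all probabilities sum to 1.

Ratios P(n)/P(0) = (λ₀···λₙ₋₁)/(μ₁···μₙ):
P(1)/P(0) = (4.0)/(7.8) = 0.51282
P(2)/P(0) = (4.0×5.6)/(7.8×7.2) = 0.39886
P(3)/P(0) = (4.0×5.6×6.0)/(7.8×7.2×6.3) = 0.37987

Normalization: ∑ P(n) = 1
P(0) × (1.0000 + 0.51282 + 0.39886 + 0.37987) = 1
P(0) × 2.2915 = 1
P(0) = 1/2.2915 = 0.4364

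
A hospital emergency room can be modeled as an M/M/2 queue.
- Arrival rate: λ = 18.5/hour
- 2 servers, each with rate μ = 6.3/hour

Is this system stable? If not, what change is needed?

Stability requires ρ = λ/(cμ) < 1
ρ = 18.5/(2 × 6.3) = 18.5/12.60 = 1.4683
Since 1.4683 ≥ 1, the system is UNSTABLE.
Need c > λ/μ = 18.5/6.3 = 2.94.
Minimum servers needed: c = 3.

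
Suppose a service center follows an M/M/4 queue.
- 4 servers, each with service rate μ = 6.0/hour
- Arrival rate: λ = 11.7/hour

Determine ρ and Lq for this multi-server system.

Traffic intensity: ρ = λ/(cμ) = 11.7/(4×6.0) = 0.4875
Since ρ = 0.4875 < 1, system is stable.
Offered load a = λ/μ = cρ = 11.7/6.0 = 1.9500
P₀ = [ Σₙ₌₀^3 aⁿ/n! + a^4/(4!(1-ρ)) ]⁻¹
Σ = a^0/0! + a^1/1! + a^2/2! + a^3/3! = 1.00000 + 1.95000 + 1.90125 + 1.23581 = 6.0871
a^4/(4!(1-ρ)) = 14.4590/(24 × 0.5125) = 1.1755
P₀ = 1/(6.0871 + 1.1755) = 0.1377
Lq = P₀·a^4·ρ / (4!(1-ρ)²) = 0.13769 × 14.4590 × 0.48750 / (24 × 0.26266) = 0.1540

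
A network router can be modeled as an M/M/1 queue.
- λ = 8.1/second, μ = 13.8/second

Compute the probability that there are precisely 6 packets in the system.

ρ = λ/μ = 8.1/13.8 = 0.58696
P(n) = (1-ρ)ρⁿ
P(6) = (1-0.58696) × 0.58696^6
P(6) = 0.4130 × 0.04089
P(6) = 0.01689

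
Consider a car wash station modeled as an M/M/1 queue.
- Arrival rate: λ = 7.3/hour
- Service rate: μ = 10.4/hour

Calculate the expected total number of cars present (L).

ρ = λ/μ = 7.3/10.4 = 0.7019
For M/M/1: L = λ/(μ-λ)
L = 7.3/(10.4-7.3) = 7.3/3.10
L = 2.3548 cars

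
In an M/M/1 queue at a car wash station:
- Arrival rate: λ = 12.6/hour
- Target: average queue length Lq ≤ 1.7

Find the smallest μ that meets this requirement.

For M/M/1: Lq = λ²/(μ(μ-λ))
Need Lq ≤ 1.7, i.e. μ(μ-λ) ≥ λ²/1.7
μ² - 12.6μ - 158.76/1.7 ≥ 0  →  μ² - 12.6μ - 93.388235 ≥ 0
Quadratic formula (positive root): μ = [λ + √(λ² + 4×93.388235)]/2
Discriminant: 158.76 + 4×93.388235 = 532.3129, √532.3129 = 23.0719
μ ≥ (12.6 + 23.0719)/2 = 17.8360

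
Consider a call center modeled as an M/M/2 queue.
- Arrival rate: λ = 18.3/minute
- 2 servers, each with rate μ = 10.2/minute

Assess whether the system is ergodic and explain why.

Stability requires ρ = λ/(cμ) < 1
ρ = 18.3/(2 × 10.2) = 18.3/20.40 = 0.8971
Since 0.8971 < 1, the system is STABLE.
The servers are busy 89.71% of the time.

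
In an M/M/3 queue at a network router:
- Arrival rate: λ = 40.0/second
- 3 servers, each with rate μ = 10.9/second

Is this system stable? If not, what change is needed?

Stability requires ρ = λ/(cμ) < 1
ρ = 40.0/(3 × 10.9) = 40.0/32.70 = 1.2232
Since 1.2232 ≥ 1, the system is UNSTABLE.
Need c > λ/μ = 40.0/10.9 = 3.67.
Minimum servers needed: c = 4.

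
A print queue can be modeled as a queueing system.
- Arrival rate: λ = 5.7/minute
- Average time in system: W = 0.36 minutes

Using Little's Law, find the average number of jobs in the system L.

Little's Law: L = λW
L = 5.7 × 0.36 = 2.0520 jobs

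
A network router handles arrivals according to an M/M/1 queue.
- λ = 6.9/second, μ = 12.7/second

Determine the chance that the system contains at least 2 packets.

ρ = λ/μ = 6.9/12.7 = 0.5433
P(N ≥ n) = ρⁿ
P(N ≥ 2) = 0.5433^2
P(N ≥ 2) = 0.2952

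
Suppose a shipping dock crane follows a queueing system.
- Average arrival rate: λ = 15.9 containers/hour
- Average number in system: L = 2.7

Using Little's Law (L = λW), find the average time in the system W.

Little's Law: L = λW, so W = L/λ
W = 2.7/15.9 = 0.1698 hours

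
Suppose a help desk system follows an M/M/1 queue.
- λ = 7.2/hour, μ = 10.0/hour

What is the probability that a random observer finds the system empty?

ρ = λ/μ = 7.2/10.0 = 0.7200
P(0) = 1 - ρ = 1 - 0.7200 = 0.2800
The server is idle 28.00% of the time.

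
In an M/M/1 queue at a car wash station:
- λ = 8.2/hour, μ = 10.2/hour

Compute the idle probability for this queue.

ρ = λ/μ = 8.2/10.2 = 0.8039
P(0) = 1 - ρ = 1 - 0.8039 = 0.1961
The server is idle 19.61% of the time.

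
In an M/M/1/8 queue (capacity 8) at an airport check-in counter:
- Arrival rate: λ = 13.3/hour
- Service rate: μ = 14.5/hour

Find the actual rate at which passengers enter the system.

ρ = λ/μ = 13.3/14.5 = 0.91724
P₀ = (1-ρ)/(1-ρ^(K+1)) = (1-0.91724)/(1-0.91724^9) = 0.08276/0.5404 = 0.1531
P_K = P₀×ρ^K = 0.15314 × 0.91724^8 = 0.15314 × 0.50103 = 0.07673
λ_eff = λ(1-P_K) = 13.3 × (1 - 0.07673) = 13.3 × 0.92327 = 12.2795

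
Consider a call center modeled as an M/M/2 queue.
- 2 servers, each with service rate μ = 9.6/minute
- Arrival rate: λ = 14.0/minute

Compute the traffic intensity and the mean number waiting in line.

Traffic intensity: ρ = λ/(cμ) = 14.0/(2×9.6) = 0.7292
Since ρ = 0.7292 < 1, system is stable.
Offered load a = λ/μ = cρ = 14.0/9.6 = 1.4583
P₀ = [ Σₙ₌₀^1 aⁿ/n! + a^2/(2!(1-ρ)) ]⁻¹
Σ = a^0/0! + a^1/1! = 1.0000 + 1.4583 = 2.4583
a^2/(2!(1-ρ)) = 2.1267/(2 × 0.27083) = 3.9263
P₀ = 1/(2.4583 + 3.9263) = 0.1566
Lq = P₀·a^2·ρ / (2!(1-ρ)²) = 0.15663 × 2.1267 × 0.72917 / (2 × 0.073351) = 1.6557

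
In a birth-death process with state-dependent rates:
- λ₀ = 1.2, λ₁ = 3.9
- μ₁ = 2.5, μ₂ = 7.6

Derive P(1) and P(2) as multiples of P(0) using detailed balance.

Balance equations:
State 0: λ₀P₀ = μ₁P₁ → P₁ = (λ₀/μ₁)P₀ = (1.2/2.5)P₀ = 0.4800P₀
State 1: P₂ = (λ₀λ₁)/(μ₁μ₂)P₀ = (1.2×3.9)/(2.5×7.6)P₀ = 0.2463P₀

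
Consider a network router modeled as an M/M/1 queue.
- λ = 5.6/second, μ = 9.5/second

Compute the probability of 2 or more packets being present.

ρ = λ/μ = 5.6/9.5 = 0.5895
P(N ≥ n) = ρⁿ
P(N ≥ 2) = 0.5895^2
P(N ≥ 2) = 0.3475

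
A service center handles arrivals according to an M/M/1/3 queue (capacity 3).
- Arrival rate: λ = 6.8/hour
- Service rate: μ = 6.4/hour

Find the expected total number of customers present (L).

ρ = λ/μ = 6.8/6.4 = 1.0625
P₀ = (1-ρ)/(1-ρ^(K+1)) = (1-1.0625)/(1-1.0625^4) = -0.062500/-0.27443 = 0.2277
P_K = P₀×ρ^K = 0.22775 × 1.0625^3 = 0.22775 × 1.1995 = 0.2732
L = ρ[1 - (K+1)ρ^K + Kρ^(K+1)] / [(1-ρ)(1-ρ^(K+1))]
L = 1.0625 × (1 - 4×1.1994629 + 3×1.2744293) / ((1 - 1.0625) × (1 - 1.2744293)) = 1.5757 customers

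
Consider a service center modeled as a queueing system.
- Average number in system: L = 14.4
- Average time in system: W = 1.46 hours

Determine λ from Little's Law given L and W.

Little's Law: L = λW, so λ = L/W
λ = 14.4/1.46 = 9.8630 customers/hour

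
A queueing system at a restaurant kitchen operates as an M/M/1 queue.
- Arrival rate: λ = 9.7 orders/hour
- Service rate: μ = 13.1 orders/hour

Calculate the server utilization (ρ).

Server utilization: ρ = λ/μ
ρ = 9.7/13.1 = 0.7405
The server is busy 74.05% of the time.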